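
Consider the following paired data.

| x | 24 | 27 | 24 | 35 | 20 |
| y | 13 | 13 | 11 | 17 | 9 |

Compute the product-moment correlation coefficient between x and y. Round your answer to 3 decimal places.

0.961

n = 5, Σx = 130, Σy = 63, Σx² = 3506, Σy² = 829, Σxy = 1702
nΣxy − ΣxΣy = 8510 − 8190 = 320
nΣx² − (Σx)² = 17530 − 16900 = 630; nΣy² − (Σy)² = 4145 − 3969 = 176
r = 320 / √(630 × 176) = 320 / 332.9865 ≈ 0.961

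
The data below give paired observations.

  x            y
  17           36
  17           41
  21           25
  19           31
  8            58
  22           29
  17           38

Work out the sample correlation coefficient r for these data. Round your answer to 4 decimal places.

n = 7, Σx = 121, Σy = 258, Σx² = 2217, Σy² = 10212, Σxy = 4171
nΣxy − ΣxΣy = 29197 − 31218 = -2021
nΣx² − (Σx)² = 15519 − 14641 = 878; nΣy² − (Σy)² = 71484 − 66564 = 4920
r = -2021 / √(878 × 4920) = -2021 / 2078.4032 ≈ -0.9724

-0.9724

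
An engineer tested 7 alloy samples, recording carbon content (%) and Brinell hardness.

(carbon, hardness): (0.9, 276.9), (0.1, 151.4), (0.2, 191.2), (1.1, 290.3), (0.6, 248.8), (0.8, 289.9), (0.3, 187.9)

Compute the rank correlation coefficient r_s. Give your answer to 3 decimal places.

0.929

Rank carbon: 6, 1, 2, 7, 4, 5, 3
Rank hardness: 5, 1, 3, 7, 4, 6, 2
d = rank(carbon) − rank(hardness): 1, 0, -1, 0, 0, -1, 1; Σd² = 4
ρ = 1 − 6Σd² / [n(n²−1)] = 1 − 6×4 / (7×48) = 1 − 24/336 ≈ 0.929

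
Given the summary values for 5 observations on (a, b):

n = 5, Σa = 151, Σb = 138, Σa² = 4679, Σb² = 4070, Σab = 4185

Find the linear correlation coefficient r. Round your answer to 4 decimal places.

r = (nΣab − ΣaΣb) / √[(nΣa² − (Σa)²)(nΣb² − (Σb)²)]
Numerator: 5×4185 − 151×138 = 87
Denominator: √[(23395 − 22801)(20350 − 19044)] = √[594 × 1306] = 880.7747
r = 87 / 880.7747 ≈ 0.0988

0.0988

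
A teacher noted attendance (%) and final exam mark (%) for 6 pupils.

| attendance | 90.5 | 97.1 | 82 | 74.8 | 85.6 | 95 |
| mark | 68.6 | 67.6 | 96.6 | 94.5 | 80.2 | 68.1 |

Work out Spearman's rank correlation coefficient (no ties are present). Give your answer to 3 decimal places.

-0.943

Rank attendance: 4, 6, 2, 1, 3, 5
Rank mark: 3, 1, 6, 5, 4, 2
d = rank(attendance) − rank(mark): 1, 5, -4, -4, -1, 3; Σd² = 68
ρ = 1 − 6Σd² / [n(n²−1)] = 1 − 6×68 / (6×35) = 1 − 408/210 ≈ -0.943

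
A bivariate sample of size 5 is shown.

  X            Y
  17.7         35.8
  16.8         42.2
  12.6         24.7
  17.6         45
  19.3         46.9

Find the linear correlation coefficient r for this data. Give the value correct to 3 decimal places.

n = 5, ΣX = 84, ΣY = 194.6, ΣX² = 1436.54, ΣY² = 7897.18, ΣXY = 3351.01
nΣXY − ΣXΣY = 16755.05 − 16346.4 = 408.65
nΣX² − (ΣX)² = 7182.7 − 7056 = 126.7; nΣY² − (ΣY)² = 39485.9 − 37869.16 = 1616.74
r = 408.65 / √(126.7 × 1616.74) = 408.65 / 452.5936 ≈ 0.903

0.903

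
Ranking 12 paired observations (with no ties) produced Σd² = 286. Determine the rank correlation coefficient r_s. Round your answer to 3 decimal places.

ρ = 1 − 6Σd² / [n(n²−1)] = 1 − 6×286 / (12×143)
  = 1 − 1716/1716 = 1 − 1.0000 ≈ 0.000

0.000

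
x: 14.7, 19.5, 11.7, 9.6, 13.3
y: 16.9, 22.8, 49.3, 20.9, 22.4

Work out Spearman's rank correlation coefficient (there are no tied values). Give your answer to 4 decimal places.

0.0000

Rank x: 4, 5, 2, 1, 3
Rank y: 1, 4, 5, 2, 3
d = rank(x) − rank(y): 3, 1, -3, -1, 0; Σd² = 20
ρ = 1 − 6Σd² / [n(n²−1)] = 1 − 6×20 / (5×24) = 1 − 120/120 ≈ 0.0000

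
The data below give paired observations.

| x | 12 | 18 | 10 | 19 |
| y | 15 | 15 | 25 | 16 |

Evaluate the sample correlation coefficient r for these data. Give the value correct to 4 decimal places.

-0.6708

n = 4, Σx = 59, Σy = 71, Σx² = 929, Σy² = 1331, Σxy = 1004
nΣxy − ΣxΣy = 4016 − 4189 = -173
nΣx² − (Σx)² = 3716 − 3481 = 235; nΣy² − (Σy)² = 5324 − 5041 = 283
r = -173 / √(235 × 283) = -173 / 257.8856 ≈ -0.6708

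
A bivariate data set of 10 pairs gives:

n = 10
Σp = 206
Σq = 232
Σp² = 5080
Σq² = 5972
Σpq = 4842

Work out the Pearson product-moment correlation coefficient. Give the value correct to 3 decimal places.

r = (nΣpq − ΣpΣq) / √[(nΣp² − (Σp)²)(nΣq² − (Σq)²)]
Numerator: 10×4842 − 206×232 = 628
Denominator: √[(50800 − 42436)(59720 − 53824)] = √[8364 × 5896] = 7022.4030
r = 628 / 7022.4030 ≈ 0.089

0.089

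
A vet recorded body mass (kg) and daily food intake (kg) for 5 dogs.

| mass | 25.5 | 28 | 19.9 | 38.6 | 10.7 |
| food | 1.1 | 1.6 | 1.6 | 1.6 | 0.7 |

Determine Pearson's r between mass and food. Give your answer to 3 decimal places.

0.712

n = 5, Σx = 122.7, Σy = 6.6, Σx² = 3434.71, Σy² = 9.38, Σxy = 173.94
nΣxy − ΣxΣy = 869.7 − 809.82 = 59.88
nΣx² − (Σx)² = 17173.55 − 15055.29 = 2118.26; nΣy² − (Σy)² = 46.9 − 43.56 = 3.34
r = 59.88 / √(2118.26 × 3.34) = 59.88 / 84.1130 ≈ 0.712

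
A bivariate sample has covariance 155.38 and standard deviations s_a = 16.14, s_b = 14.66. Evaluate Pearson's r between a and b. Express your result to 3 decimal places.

0.657

r = Cov(a,b) / (s_a · s_b) = 155.38 / (16.14 × 14.66)
  = 155.38 / 236.6124 ≈ 0.657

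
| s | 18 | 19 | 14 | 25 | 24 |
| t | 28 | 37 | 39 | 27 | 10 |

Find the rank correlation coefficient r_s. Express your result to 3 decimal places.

-0.800

Rank s: 2, 3, 1, 5, 4
Rank t: 3, 4, 5, 2, 1
d = rank(s) − rank(t): -1, -1, -4, 3, 3; Σd² = 36
ρ = 1 − 6Σd² / [n(n²−1)] = 1 − 6×36 / (5×24) = 1 − 216/120 ≈ -0.800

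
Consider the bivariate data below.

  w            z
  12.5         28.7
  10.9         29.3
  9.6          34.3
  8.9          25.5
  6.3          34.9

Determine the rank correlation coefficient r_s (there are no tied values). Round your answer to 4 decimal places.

-0.4000

Rank w: 5, 4, 3, 2, 1
Rank z: 2, 3, 4, 1, 5
d = rank(w) − rank(z): 3, 1, -1, 1, -4; Σd² = 28
ρ = 1 − 6Σd² / [n(n²−1)] = 1 − 6×28 / (5×24) = 1 − 168/120 ≈ -0.4000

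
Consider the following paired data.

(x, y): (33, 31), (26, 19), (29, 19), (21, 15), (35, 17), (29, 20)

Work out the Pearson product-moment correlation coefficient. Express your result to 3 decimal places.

0.494

n = 6, Σx = 173, Σy = 121, Σx² = 5113, Σy² = 2597, Σxy = 3558
nΣxy − ΣxΣy = 21348 − 20933 = 415
nΣx² − (Σx)² = 30678 − 29929 = 749; nΣy² − (Σy)² = 15582 − 14641 = 941
r = 415 / √(749 × 941) = 415 / 839.5290 ≈ 0.494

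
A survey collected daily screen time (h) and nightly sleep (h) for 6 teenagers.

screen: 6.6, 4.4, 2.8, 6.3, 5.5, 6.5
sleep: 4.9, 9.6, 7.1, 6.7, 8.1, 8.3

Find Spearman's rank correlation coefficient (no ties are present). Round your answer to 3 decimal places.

Rank screen: 6, 2, 1, 4, 3, 5
Rank sleep: 1, 6, 3, 2, 4, 5
d = rank(screen) − rank(sleep): 5, -4, -2, 2, -1, 0; Σd² = 50
ρ = 1 − 6Σd² / [n(n²−1)] = 1 − 6×50 / (6×35) = 1 − 300/210 ≈ -0.429

-0.429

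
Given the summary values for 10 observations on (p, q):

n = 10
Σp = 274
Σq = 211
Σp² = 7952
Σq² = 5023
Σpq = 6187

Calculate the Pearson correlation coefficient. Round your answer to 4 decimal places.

r = (nΣpq − ΣpΣq) / √[(nΣp² − (Σp)²)(nΣq² − (Σq)²)]
Numerator: 10×6187 − 274×211 = 4056
Denominator: √[(79520 − 75076)(50230 − 44521)] = √[4444 × 5709] = 5036.9431
r = 4056 / 5036.9431 ≈ 0.8053

0.8053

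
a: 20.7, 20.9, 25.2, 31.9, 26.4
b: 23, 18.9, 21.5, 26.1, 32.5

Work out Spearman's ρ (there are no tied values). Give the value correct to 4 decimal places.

0.6000

Rank a: 1, 2, 3, 5, 4
Rank b: 3, 1, 2, 4, 5
d = rank(a) − rank(b): -2, 1, 1, 1, -1; Σd² = 8
ρ = 1 − 6Σd² / [n(n²−1)] = 1 − 6×8 / (5×24) = 1 − 48/120 ≈ 0.6000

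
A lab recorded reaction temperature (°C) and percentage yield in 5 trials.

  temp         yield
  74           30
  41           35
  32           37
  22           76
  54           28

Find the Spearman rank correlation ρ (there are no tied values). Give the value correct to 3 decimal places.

Rank temp: 5, 3, 2, 1, 4
Rank yield: 2, 3, 4, 5, 1
d = rank(temp) − rank(yield): 3, 0, -2, -4, 3; Σd² = 38
ρ = 1 − 6Σd² / [n(n²−1)] = 1 − 6×38 / (5×24) = 1 − 228/120 ≈ -0.900

-0.900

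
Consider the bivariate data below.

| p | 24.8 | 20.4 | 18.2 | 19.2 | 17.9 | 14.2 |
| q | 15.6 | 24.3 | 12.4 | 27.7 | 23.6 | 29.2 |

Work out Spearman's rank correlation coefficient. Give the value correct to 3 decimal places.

Rank p: 6, 5, 3, 4, 2, 1
Rank q: 2, 4, 1, 5, 3, 6
d = rank(p) − rank(q): 4, 1, 2, -1, -1, -5; Σd² = 48
ρ = 1 − 6Σd² / [n(n²−1)] = 1 − 6×48 / (6×35) = 1 − 288/210 ≈ -0.371

-0.371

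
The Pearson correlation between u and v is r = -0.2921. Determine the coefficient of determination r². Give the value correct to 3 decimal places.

r² = (-0.2921)² = 0.085

0.085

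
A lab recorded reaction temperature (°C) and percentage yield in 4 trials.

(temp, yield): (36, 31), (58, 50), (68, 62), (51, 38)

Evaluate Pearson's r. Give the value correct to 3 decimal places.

n = 4, Σx = 213, Σy = 181, Σx² = 11885, Σy² = 8749, Σxy = 10170
nΣxy − ΣxΣy = 40680 − 38553 = 2127
nΣx² − (Σx)² = 47540 − 45369 = 2171; nΣy² − (Σy)² = 34996 − 32761 = 2235
r = 2127 / √(2171 × 2235) = 2127 / 2202.7676 ≈ 0.966

0.966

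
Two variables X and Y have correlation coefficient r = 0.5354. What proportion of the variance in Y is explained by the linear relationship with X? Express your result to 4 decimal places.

r² = (0.5354)² = 0.2867

0.2867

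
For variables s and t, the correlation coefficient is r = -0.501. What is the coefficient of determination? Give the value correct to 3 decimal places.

0.251

r² = (-0.501)² = 0.251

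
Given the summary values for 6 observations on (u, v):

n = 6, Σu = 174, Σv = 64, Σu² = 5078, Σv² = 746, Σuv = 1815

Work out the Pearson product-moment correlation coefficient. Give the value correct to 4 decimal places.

-0.9107

r = (nΣuv − ΣuΣv) / √[(nΣu² − (Σu)²)(nΣv² − (Σv)²)]
Numerator: 6×1815 − 174×64 = -246
Denominator: √[(30468 − 30276)(4476 − 4096)] = √[192 × 380] = 270.1111
r = -246 / 270.1111 ≈ -0.9107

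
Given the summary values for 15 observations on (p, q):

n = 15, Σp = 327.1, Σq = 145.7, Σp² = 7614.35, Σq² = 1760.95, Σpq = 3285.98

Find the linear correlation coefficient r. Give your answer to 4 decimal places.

r = (nΣpq − ΣpΣq) / √[(nΣp² − (Σp)²)(nΣq² − (Σq)²)]
Numerator: 15×3285.98 − 327.1×145.7 = 1631.23
Denominator: √[(114215.25 − 106994.41)(26414.25 − 21228.49)] = √[7220.84 × 5185.76] = 6119.2764
r = 1631.23 / 6119.2764 ≈ 0.2666

0.2666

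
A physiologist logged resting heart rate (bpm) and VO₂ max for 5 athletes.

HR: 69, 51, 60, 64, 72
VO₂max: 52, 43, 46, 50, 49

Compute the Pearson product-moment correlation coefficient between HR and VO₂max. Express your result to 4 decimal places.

n = 5, Σx = 316, Σy = 240, Σx² = 20242, Σy² = 11570, Σxy = 15269
nΣxy − ΣxΣy = 76345 − 75840 = 505
nΣx² − (Σx)² = 101210 − 99856 = 1354; nΣy² − (Σy)² = 57850 − 57600 = 250
r = 505 / √(1354 × 250) = 505 / 581.8075 ≈ 0.8680

0.8680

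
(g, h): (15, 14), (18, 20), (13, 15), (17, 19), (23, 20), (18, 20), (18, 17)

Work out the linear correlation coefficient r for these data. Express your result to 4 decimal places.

n = 7, Σg = 122, Σh = 125, Σg² = 2184, Σh² = 2271, Σgh = 2214
nΣgh − ΣgΣh = 15498 − 15250 = 248
nΣg² − (Σg)² = 15288 − 14884 = 404; nΣh² − (Σh)² = 15897 − 15625 = 272
r = 248 / √(404 × 272) = 248 / 331.4936 ≈ 0.7481

0.7481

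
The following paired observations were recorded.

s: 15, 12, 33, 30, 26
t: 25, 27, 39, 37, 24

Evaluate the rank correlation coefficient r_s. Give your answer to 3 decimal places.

Rank s: 2, 1, 5, 4, 3
Rank t: 2, 3, 5, 4, 1
d = rank(s) − rank(t): 0, -2, 0, 0, 2; Σd² = 8
ρ = 1 − 6Σd² / [n(n²−1)] = 1 − 6×8 / (5×24) = 1 − 48/120 ≈ 0.600

0.600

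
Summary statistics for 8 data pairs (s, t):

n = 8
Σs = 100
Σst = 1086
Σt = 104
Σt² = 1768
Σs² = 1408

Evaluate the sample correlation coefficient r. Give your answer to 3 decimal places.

r = (nΣst − ΣsΣt) / √[(nΣs² − (Σs)²)(nΣt² − (Σt)²)]
Numerator: 8×1086 − 100×104 = -1712
Denominator: √[(11264 − 10000)(14144 − 10816)] = √[1264 × 3328] = 2050.9978
r = -1712 / 2050.9978 ≈ -0.835

-0.835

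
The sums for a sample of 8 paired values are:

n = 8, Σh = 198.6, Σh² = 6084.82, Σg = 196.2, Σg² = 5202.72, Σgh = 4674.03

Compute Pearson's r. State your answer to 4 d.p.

r = (nΣgh − ΣgΣh) / √[(nΣg² − (Σg)²)(nΣh² − (Σh)²)]
Numerator: 8×4674.03 − 196.2×198.6 = -1573.08
Denominator: √[(41621.76 − 38494.44)(48678.56 − 39441.96)] = √[3127.32 × 9236.6] = 5374.5515
r = -1573.08 / 5374.5515 ≈ -0.2927

-0.2927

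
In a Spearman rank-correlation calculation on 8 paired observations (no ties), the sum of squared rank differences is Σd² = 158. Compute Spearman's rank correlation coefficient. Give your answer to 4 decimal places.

-0.8810

ρ = 1 − 6Σd² / [n(n²−1)] = 1 − 6×158 / (8×63)
  = 1 − 948/504 = 1 − 1.88095 ≈ -0.8810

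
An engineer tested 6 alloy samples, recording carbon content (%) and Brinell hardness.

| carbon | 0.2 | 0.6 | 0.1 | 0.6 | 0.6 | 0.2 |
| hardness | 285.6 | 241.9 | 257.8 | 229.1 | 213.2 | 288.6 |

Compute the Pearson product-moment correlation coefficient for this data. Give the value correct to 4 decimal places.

-0.8229

n = 6, Σx = 2.3, Σy = 1516.2, Σx² = 1.17, Σy² = 387774.82, Σxy = 551.14
nΣxy − ΣxΣy = 3306.84 − 3487.26 = -180.42
nΣx² − (Σx)² = 7.02 − 5.29 = 1.73; nΣy² − (Σy)² = 2326648.92 − 2298862.44 = 27786.48
r = -180.42 / √(1.73 × 27786.48) = -180.42 / 219.2501 ≈ -0.8229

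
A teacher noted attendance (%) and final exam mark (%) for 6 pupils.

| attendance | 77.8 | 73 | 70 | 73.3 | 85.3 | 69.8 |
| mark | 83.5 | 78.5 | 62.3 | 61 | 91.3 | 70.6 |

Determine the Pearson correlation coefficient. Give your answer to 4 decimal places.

n = 6, Σx = 449.2, Σy = 447.2, Σx² = 33802.86, Σy² = 34056.84, Σxy = 33774.87
nΣxy − ΣxΣy = 202649.22 − 200882.24 = 1766.98
nΣx² − (Σx)² = 202817.16 − 201780.64 = 1036.52; nΣy² − (Σy)² = 204341.04 − 199987.84 = 4353.2
r = 1766.98 / √(1036.52 × 4353.2) = 1766.98 / 2124.1890 ≈ 0.8318

0.8318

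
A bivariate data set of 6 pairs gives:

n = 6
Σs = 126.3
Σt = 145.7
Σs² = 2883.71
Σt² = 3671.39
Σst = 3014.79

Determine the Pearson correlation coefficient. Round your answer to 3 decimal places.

-0.301

r = (nΣst − ΣsΣt) / √[(nΣs² − (Σs)²)(nΣt² − (Σt)²)]
Numerator: 6×3014.79 − 126.3×145.7 = -313.17
Denominator: √[(17302.26 − 15951.69)(22028.34 − 21228.49)] = √[1350.57 × 799.85] = 1039.3524
r = -313.17 / 1039.3524 ≈ -0.301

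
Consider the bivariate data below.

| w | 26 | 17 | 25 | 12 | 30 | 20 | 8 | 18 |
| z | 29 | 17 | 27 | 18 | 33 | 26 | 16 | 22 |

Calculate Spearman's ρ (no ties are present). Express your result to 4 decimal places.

Rank w: 7, 3, 6, 2, 8, 5, 1, 4
Rank z: 7, 2, 6, 3, 8, 5, 1, 4
d = rank(w) − rank(z): 0, 1, 0, -1, 0, 0, 0, 0; Σd² = 2
ρ = 1 − 6Σd² / [n(n²−1)] = 1 − 6×2 / (8×63) = 1 − 12/504 ≈ 0.9762

0.9762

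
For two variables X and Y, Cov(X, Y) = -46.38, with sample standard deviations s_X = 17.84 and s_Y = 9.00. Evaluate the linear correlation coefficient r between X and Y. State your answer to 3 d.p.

-0.289

r = Cov(X,Y) / (s_X · s_Y) = -46.38 / (17.84 × 9.00)
  = -46.38 / 160.5600 ≈ -0.289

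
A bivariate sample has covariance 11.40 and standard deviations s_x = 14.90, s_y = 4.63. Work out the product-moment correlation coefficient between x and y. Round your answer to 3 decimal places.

0.165

r = Cov(x,y) / (s_x · s_y) = 11.40 / (14.90 × 4.63)
  = 11.40 / 68.9870 ≈ 0.165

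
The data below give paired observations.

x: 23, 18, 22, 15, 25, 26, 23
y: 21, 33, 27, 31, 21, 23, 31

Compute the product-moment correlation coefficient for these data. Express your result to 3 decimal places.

n = 7, Σx = 152, Σy = 187, Σx² = 3392, Σy² = 5151, Σxy = 3972
nΣxy − ΣxΣy = 27804 − 28424 = -620
nΣx² − (Σx)² = 23744 − 23104 = 640; nΣy² − (Σy)² = 36057 − 34969 = 1088
r = -620 / √(640 × 1088) = -620 / 834.4579 ≈ -0.743

-0.743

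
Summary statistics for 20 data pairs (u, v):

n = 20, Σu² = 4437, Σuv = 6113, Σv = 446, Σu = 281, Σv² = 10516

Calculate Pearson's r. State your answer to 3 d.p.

-0.290

r = (nΣuv − ΣuΣv) / √[(nΣu² − (Σu)²)(nΣv² − (Σv)²)]
Numerator: 20×6113 − 281×446 = -3066
Denominator: √[(88740 − 78961)(210320 − 198916)] = √[9779 × 11404] = 10560.2896
r = -3066 / 10560.2896 ≈ -0.290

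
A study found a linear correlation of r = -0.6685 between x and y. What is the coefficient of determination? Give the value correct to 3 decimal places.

0.447

r² = (-0.6685)² = 0.447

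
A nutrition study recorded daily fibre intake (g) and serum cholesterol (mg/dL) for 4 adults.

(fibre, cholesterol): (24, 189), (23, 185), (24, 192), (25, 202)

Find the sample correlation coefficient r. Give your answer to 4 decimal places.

n = 4, Σx = 96, Σy = 768, Σx² = 2306, Σy² = 147614, Σxy = 18449
nΣxy − ΣxΣy = 73796 − 73728 = 68
nΣx² − (Σx)² = 9224 − 9216 = 8; nΣy² − (Σy)² = 590456 − 589824 = 632
r = 68 / √(8 × 632) = 68 / 71.1056 ≈ 0.9563

0.9563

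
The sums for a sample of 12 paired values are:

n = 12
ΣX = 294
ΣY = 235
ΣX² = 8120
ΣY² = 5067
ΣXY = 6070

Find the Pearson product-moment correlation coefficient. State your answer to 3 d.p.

r = (nΣXY − ΣXΣY) / √[(nΣX² − (ΣX)²)(nΣY² − (ΣY)²)]
Numerator: 12×6070 − 294×235 = 3750
Denominator: √[(97440 − 86436)(60804 − 55225)] = √[11004 × 5579] = 7835.2611
r = 3750 / 7835.2611 ≈ 0.479

0.479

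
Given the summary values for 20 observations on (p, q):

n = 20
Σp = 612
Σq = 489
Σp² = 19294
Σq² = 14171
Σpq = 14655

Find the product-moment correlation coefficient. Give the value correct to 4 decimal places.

r = (nΣpq − ΣpΣq) / √[(nΣp² − (Σp)²)(nΣq² − (Σq)²)]
Numerator: 20×14655 − 612×489 = -6168
Denominator: √[(385880 − 374544)(283420 − 239121)] = √[11336 × 44299] = 22409.2272
r = -6168 / 22409.2272 ≈ -0.2752

-0.2752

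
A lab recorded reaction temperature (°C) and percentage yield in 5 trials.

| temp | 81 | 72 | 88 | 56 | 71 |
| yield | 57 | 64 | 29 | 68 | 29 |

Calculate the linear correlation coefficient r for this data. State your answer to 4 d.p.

-0.5832

n = 5, Σx = 368, Σy = 247, Σx² = 27666, Σy² = 13651, Σxy = 17644
nΣxy − ΣxΣy = 88220 − 90896 = -2676
nΣx² − (Σx)² = 138330 − 135424 = 2906; nΣy² − (Σy)² = 68255 − 61009 = 7246
r = -2676 / √(2906 × 7246) = -2676 / 4588.7772 ≈ -0.5832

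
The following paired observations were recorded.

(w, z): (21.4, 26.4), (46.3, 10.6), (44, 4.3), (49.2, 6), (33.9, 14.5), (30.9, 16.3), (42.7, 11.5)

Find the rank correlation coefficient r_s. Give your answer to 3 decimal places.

-0.893

Rank w: 1, 6, 5, 7, 3, 2, 4
Rank z: 7, 3, 1, 2, 5, 6, 4
d = rank(w) − rank(z): -6, 3, 4, 5, -2, -4, 0; Σd² = 106
ρ = 1 − 6Σd² / [n(n²−1)] = 1 − 6×106 / (7×48) = 1 − 636/336 ≈ -0.893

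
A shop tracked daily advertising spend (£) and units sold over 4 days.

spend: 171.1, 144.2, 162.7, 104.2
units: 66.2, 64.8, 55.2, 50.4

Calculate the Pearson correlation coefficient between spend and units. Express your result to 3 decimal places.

0.686

n = 4, Σx = 582.2, Σy = 236.6, Σx² = 87397.78, Σy² = 14168.68, Σxy = 34903.7
nΣxy − ΣxΣy = 139614.8 − 137748.52 = 1866.28
nΣx² − (Σx)² = 349591.12 − 338956.84 = 10634.28; nΣy² − (Σy)² = 56674.72 − 55979.56 = 695.16
r = 1866.28 / √(10634.28 × 695.16) = 1866.28 / 2718.9200 ≈ 0.686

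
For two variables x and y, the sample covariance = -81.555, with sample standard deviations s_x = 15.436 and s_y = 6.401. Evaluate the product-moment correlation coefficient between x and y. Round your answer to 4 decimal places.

-0.8254

r = Cov(x,y) / (s_x · s_y) = -81.555 / (15.436 × 6.401)
  = -81.555 / 98.8058 ≈ -0.8254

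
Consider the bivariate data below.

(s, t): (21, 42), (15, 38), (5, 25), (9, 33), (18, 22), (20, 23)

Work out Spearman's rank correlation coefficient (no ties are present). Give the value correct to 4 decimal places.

0.1429

Rank s: 6, 3, 1, 2, 4, 5
Rank t: 6, 5, 3, 4, 1, 2
d = rank(s) − rank(t): 0, -2, -2, -2, 3, 3; Σd² = 30
ρ = 1 − 6Σd² / [n(n²−1)] = 1 − 6×30 / (6×35) = 1 − 180/210 ≈ 0.1429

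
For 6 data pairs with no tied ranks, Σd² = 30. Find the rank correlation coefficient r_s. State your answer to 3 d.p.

0.143

ρ = 1 − 6Σd² / [n(n²−1)] = 1 − 6×30 / (6×35)
  = 1 − 180/210 = 1 − 0.8571 ≈ 0.143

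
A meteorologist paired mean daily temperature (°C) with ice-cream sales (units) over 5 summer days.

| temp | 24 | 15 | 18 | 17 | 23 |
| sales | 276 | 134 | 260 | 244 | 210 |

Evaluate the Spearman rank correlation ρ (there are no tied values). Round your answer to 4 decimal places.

0.7000

Rank temp: 5, 1, 3, 2, 4
Rank sales: 5, 1, 4, 3, 2
d = rank(temp) − rank(sales): 0, 0, -1, -1, 2; Σd² = 6
ρ = 1 − 6Σd² / [n(n²−1)] = 1 − 6×6 / (5×24) = 1 − 36/120 ≈ 0.7000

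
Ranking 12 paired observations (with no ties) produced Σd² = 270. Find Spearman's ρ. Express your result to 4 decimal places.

ρ = 1 − 6Σd² / [n(n²−1)] = 1 − 6×270 / (12×143)
  = 1 − 1620/1716 = 1 − 0.94406 ≈ 0.0559

0.0559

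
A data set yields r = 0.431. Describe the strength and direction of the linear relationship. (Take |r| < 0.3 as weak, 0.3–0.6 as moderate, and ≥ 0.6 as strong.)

r = 0.431 > 0 so the relationship is positive.
|r| = 0.431, which falls in the moderate range.

moderate positive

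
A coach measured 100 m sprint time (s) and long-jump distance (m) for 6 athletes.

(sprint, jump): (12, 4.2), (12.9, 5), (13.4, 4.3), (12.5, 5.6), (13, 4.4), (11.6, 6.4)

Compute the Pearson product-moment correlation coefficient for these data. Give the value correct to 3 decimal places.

-0.609

n = 6, Σx = 75.4, Σy = 29.9, Σx² = 949.78, Σy² = 152.81, Σxy = 373.96
nΣxy − ΣxΣy = 2243.76 − 2254.46 = -10.7
nΣx² − (Σx)² = 5698.68 − 5685.16 = 13.52; nΣy² − (Σy)² = 916.86 − 894.01 = 22.85
r = -10.7 / √(13.52 × 22.85) = -10.7 / 17.5765 ≈ -0.609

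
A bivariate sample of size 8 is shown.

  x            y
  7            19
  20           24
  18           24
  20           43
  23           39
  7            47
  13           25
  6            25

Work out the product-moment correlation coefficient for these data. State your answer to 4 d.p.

0.1980

n = 8, Σx = 114, Σy = 246, Σx² = 1956, Σy² = 8342, Σxy = 3606
nΣxy − ΣxΣy = 28848 − 28044 = 804
nΣx² − (Σx)² = 15648 − 12996 = 2652; nΣy² − (Σy)² = 66736 − 60516 = 6220
r = 804 / √(2652 × 6220) = 804 / 4061.4579 ≈ 0.1980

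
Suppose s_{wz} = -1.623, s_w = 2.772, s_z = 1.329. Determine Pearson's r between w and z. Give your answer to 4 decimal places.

-0.4406

r = Cov(w,z) / (s_w · s_z) = -1.623 / (2.772 × 1.329)
  = -1.623 / 3.6840 ≈ -0.4406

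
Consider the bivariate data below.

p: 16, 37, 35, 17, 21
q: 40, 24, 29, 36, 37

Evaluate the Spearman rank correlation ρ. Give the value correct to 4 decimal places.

-0.9000

Rank p: 1, 5, 4, 2, 3
Rank q: 5, 1, 2, 3, 4
d = rank(p) − rank(q): -4, 4, 2, -1, -1; Σd² = 38
ρ = 1 − 6Σd² / [n(n²−1)] = 1 − 6×38 / (5×24) = 1 − 228/120 ≈ -0.9000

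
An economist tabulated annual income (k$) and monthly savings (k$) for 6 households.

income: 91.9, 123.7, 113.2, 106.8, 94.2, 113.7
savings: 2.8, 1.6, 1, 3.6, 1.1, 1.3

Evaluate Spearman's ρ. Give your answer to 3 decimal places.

-0.200

Rank income: 1, 6, 4, 3, 2, 5
Rank savings: 5, 4, 1, 6, 2, 3
d = rank(income) − rank(savings): -4, 2, 3, -3, 0, 2; Σd² = 42
ρ = 1 − 6Σd² / [n(n²−1)] = 1 − 6×42 / (6×35) = 1 − 252/210 ≈ -0.200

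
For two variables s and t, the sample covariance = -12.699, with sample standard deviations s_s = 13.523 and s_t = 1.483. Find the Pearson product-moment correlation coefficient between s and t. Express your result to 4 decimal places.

r = Cov(s,t) / (s_s · s_t) = -12.699 / (13.523 × 1.483)
  = -12.699 / 20.0546 ≈ -0.6332

-0.6332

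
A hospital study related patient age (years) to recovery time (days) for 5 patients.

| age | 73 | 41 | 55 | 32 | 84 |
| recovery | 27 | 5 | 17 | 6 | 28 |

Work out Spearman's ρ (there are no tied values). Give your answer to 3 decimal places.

0.900

Rank age: 4, 2, 3, 1, 5
Rank recovery: 4, 1, 3, 2, 5
d = rank(age) − rank(recovery): 0, 1, 0, -1, 0; Σd² = 2
ρ = 1 − 6Σd² / [n(n²−1)] = 1 − 6×2 / (5×24) = 1 − 12/120 ≈ 0.900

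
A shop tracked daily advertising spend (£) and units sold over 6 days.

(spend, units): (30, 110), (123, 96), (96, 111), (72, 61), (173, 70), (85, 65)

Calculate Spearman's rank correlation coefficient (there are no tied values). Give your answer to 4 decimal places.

0.0857

Rank spend: 1, 5, 4, 2, 6, 3
Rank units: 5, 4, 6, 1, 3, 2
d = rank(spend) − rank(units): -4, 1, -2, 1, 3, 1; Σd² = 32
ρ = 1 − 6Σd² / [n(n²−1)] = 1 − 6×32 / (6×35) = 1 − 192/210 ≈ 0.0857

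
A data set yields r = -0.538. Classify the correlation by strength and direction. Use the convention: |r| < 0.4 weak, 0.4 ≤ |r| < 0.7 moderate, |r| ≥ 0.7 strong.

moderate negative

r = -0.538 < 0 so the relationship is negative.
|r| = 0.538, which falls in the moderate range.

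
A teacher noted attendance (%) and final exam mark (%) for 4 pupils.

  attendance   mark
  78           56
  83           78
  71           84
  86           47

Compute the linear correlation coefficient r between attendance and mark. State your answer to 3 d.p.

n = 4, Σx = 318, Σy = 265, Σx² = 25410, Σy² = 18485, Σxy = 20848
nΣxy − ΣxΣy = 83392 − 84270 = -878
nΣx² − (Σx)² = 101640 − 101124 = 516; nΣy² − (Σy)² = 73940 − 70225 = 3715
r = -878 / √(516 × 3715) = -878 / 1384.5360 ≈ -0.634

-0.634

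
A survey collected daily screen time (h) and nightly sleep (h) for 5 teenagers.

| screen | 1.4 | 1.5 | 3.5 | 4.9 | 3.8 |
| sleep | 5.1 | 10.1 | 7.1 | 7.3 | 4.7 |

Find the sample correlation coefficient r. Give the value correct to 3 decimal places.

-0.215

n = 5, Σx = 15.1, Σy = 34.3, Σx² = 54.91, Σy² = 253.81, Σxy = 100.77
nΣxy − ΣxΣy = 503.85 − 517.93 = -14.08
nΣx² − (Σx)² = 274.55 − 228.01 = 46.54; nΣy² − (Σy)² = 1269.05 − 1176.49 = 92.56
r = -14.08 / √(46.54 × 92.56) = -14.08 / 65.6334 ≈ -0.215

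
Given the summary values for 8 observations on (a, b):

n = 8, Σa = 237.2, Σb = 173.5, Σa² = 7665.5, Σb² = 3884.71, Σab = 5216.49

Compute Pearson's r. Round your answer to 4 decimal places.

0.2600

r = (nΣab − ΣaΣb) / √[(nΣa² − (Σa)²)(nΣb² − (Σb)²)]
Numerator: 8×5216.49 − 237.2×173.5 = 577.72
Denominator: √[(61324 − 56263.84)(31077.68 − 30102.25)] = √[5060.16 × 975.43] = 2221.6732
r = 577.72 / 2221.6732 ≈ 0.2600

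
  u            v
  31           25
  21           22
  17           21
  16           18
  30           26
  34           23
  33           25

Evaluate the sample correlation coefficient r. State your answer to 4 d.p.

0.8392

n = 7, Σu = 182, Σv = 160, Σu² = 5092, Σv² = 3704, Σuv = 4269
nΣuv − ΣuΣv = 29883 − 29120 = 763
nΣu² − (Σu)² = 35644 − 33124 = 2520; nΣv² − (Σv)² = 25928 − 25600 = 328
r = 763 / √(2520 × 328) = 763 / 909.1535 ≈ 0.8392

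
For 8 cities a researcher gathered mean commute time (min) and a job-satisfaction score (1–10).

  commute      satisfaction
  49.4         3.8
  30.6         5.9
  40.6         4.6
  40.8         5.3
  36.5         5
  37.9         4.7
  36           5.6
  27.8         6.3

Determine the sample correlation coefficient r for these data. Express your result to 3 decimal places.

-0.927

n = 8, Σx = 299.6, Σy = 41.2, Σx² = 11527.22, Σy² = 216.64, Σxy = 1508.63
nΣxy − ΣxΣy = 12069.04 − 12343.52 = -274.48
nΣx² − (Σx)² = 92217.76 − 89760.16 = 2457.6; nΣy² − (Σy)² = 1733.12 − 1697.44 = 35.68
r = -274.48 / √(2457.6 × 35.68) = -274.48 / 296.1202 ≈ -0.927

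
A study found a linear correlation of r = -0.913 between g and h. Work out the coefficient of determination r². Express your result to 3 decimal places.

r² = (-0.913)² = 0.834

0.834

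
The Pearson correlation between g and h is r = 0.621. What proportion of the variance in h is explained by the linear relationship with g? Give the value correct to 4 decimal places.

r² = (0.621)² = 0.3856

0.3856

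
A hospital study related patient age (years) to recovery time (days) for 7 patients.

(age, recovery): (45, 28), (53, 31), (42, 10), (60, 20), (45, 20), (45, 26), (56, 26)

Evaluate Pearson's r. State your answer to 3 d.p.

n = 7, Σx = 346, Σy = 161, Σx² = 17384, Σy² = 3997, Σxy = 8049
nΣxy − ΣxΣy = 56343 − 55706 = 637
nΣx² − (Σx)² = 121688 − 119716 = 1972; nΣy² − (Σy)² = 27979 − 25921 = 2058
r = 637 / √(1972 × 2058) = 637 / 2014.5411 ≈ 0.316

0.316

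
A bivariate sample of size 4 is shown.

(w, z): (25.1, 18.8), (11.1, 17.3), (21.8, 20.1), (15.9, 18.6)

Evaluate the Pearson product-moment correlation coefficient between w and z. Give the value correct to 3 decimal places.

n = 4, Σw = 73.9, Σz = 74.8, Σw² = 1481.27, Σz² = 1402.7, Σwz = 1397.83
nΣwz − ΣwΣz = 5591.32 − 5527.72 = 63.6
nΣw² − (Σw)² = 5925.08 − 5461.21 = 463.87; nΣz² − (Σz)² = 5610.8 − 5595.04 = 15.76
r = 63.6 / √(463.87 × 15.76) = 63.6 / 85.5020 ≈ 0.744

0.744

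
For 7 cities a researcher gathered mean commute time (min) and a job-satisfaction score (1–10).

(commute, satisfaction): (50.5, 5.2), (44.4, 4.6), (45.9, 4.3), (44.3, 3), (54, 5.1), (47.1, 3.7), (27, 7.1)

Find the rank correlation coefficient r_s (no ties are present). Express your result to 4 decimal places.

0.0714

Rank commute: 6, 3, 4, 2, 7, 5, 1
Rank satisfaction: 6, 4, 3, 1, 5, 2, 7
d = rank(commute) − rank(satisfaction): 0, -1, 1, 1, 2, 3, -6; Σd² = 52
ρ = 1 − 6Σd² / [n(n²−1)] = 1 − 6×52 / (7×48) = 1 − 312/336 ≈ 0.0714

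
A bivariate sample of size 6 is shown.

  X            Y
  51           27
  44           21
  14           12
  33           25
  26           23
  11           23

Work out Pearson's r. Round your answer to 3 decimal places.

n = 6, ΣX = 179, ΣY = 131, ΣX² = 6619, ΣY² = 2997, ΣXY = 4145
nΣXY − ΣXΣY = 24870 − 23449 = 1421
nΣX² − (ΣX)² = 39714 − 32041 = 7673; nΣY² − (ΣY)² = 17982 − 17161 = 821
r = 1421 / √(7673 × 821) = 1421 / 2509.8870 ≈ 0.566

0.566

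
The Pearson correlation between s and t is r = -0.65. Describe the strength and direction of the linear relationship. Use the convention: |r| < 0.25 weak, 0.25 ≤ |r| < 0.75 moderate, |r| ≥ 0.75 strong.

r = -0.65 < 0 so the relationship is negative.
|r| = 0.65, which falls in the moderate range.

moderate negative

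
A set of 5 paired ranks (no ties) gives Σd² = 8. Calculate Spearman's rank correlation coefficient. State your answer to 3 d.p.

0.600

ρ = 1 − 6Σd² / [n(n²−1)] = 1 − 6×8 / (5×24)
  = 1 − 48/120 = 1 − 0.4000 ≈ 0.600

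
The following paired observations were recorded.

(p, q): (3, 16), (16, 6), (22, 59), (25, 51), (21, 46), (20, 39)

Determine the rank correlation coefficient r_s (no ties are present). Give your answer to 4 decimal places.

Rank p: 1, 2, 5, 6, 4, 3
Rank q: 2, 1, 6, 5, 4, 3
d = rank(p) − rank(q): -1, 1, -1, 1, 0, 0; Σd² = 4
ρ = 1 − 6Σd² / [n(n²−1)] = 1 − 6×4 / (6×35) = 1 − 24/210 ≈ 0.8857

0.8857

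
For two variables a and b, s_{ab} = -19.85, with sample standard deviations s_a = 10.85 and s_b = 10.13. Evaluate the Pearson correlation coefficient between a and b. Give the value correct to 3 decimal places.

r = Cov(a,b) / (s_a · s_b) = -19.85 / (10.85 × 10.13)
  = -19.85 / 109.9105 ≈ -0.181

-0.181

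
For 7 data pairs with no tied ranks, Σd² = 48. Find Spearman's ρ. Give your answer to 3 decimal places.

ρ = 1 − 6Σd² / [n(n²−1)] = 1 − 6×48 / (7×48)
  = 1 − 288/336 = 1 − 0.8571 ≈ 0.143

0.143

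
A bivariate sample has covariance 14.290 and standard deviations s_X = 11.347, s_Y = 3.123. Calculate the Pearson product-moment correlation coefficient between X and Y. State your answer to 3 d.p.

0.403

r = Cov(X,Y) / (s_X · s_Y) = 14.290 / (11.347 × 3.123)
  = 14.290 / 35.4367 ≈ 0.403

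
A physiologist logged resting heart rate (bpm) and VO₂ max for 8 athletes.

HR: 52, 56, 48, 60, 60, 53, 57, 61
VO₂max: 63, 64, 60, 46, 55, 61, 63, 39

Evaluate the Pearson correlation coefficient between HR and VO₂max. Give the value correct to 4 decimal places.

-0.6669

n = 8, Σx = 447, Σy = 451, Σx² = 25123, Σy² = 26017, Σxy = 25003
nΣxy − ΣxΣy = 200024 − 201597 = -1573
nΣx² − (Σx)² = 200984 − 199809 = 1175; nΣy² − (Σy)² = 208136 − 203401 = 4735
r = -1573 / √(1175 × 4735) = -1573 / 2358.7338 ≈ -0.6669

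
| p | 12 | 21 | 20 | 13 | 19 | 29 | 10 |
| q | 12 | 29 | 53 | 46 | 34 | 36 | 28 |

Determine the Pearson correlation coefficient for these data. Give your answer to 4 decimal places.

0.3155

n = 7, Σp = 124, Σq = 238, Σp² = 2456, Σq² = 9146, Σpq = 4381
nΣpq − ΣpΣq = 30667 − 29512 = 1155
nΣp² − (Σp)² = 17192 − 15376 = 1816; nΣq² − (Σq)² = 64022 − 56644 = 7378
r = 1155 / √(1816 × 7378) = 1155 / 3660.3891 ≈ 0.3155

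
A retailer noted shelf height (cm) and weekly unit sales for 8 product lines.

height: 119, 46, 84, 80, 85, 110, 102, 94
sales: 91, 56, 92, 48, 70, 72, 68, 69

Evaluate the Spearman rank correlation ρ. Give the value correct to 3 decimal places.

0.524

Rank height: 8, 1, 3, 2, 4, 7, 6, 5
Rank sales: 7, 2, 8, 1, 5, 6, 3, 4
d = rank(height) − rank(sales): 1, -1, -5, 1, -1, 1, 3, 1; Σd² = 40
ρ = 1 − 6Σd² / [n(n²−1)] = 1 − 6×40 / (8×63) = 1 − 240/504 ≈ 0.524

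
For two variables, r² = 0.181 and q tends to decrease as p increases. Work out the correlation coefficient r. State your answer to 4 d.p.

-0.4254

|r| = √0.181 = 0.4254
The association is negative, so r = −0.4254.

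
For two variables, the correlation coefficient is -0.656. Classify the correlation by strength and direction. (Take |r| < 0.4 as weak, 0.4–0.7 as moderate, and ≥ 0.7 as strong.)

r = -0.656 < 0 so the relationship is negative.
|r| = 0.656, which falls in the moderate range.

moderate negative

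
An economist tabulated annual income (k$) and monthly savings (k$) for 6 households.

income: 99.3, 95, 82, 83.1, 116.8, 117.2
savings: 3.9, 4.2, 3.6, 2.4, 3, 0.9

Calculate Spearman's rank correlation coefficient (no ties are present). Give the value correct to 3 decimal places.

Rank income: 4, 3, 1, 2, 5, 6
Rank savings: 5, 6, 4, 2, 3, 1
d = rank(income) − rank(savings): -1, -3, -3, 0, 2, 5; Σd² = 48
ρ = 1 − 6Σd² / [n(n²−1)] = 1 − 6×48 / (6×35) = 1 − 288/210 ≈ -0.371

-0.371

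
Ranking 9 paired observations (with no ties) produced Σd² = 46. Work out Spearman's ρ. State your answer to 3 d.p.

ρ = 1 − 6Σd² / [n(n²−1)] = 1 − 6×46 / (9×80)
  = 1 − 276/720 = 1 − 0.3833 ≈ 0.617

0.617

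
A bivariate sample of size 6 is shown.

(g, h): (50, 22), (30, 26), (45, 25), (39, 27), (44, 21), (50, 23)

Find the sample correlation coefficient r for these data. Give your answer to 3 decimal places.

n = 6, Σg = 258, Σh = 144, Σg² = 11382, Σh² = 3484, Σgh = 6132
nΣgh − ΣgΣh = 36792 − 37152 = -360
nΣg² − (Σg)² = 68292 − 66564 = 1728; nΣh² − (Σh)² = 20904 − 20736 = 168
r = -360 / √(1728 × 168) = -360 / 538.7987 ≈ -0.668

-0.668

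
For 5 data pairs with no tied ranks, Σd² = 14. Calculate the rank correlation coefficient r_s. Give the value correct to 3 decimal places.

ρ = 1 − 6Σd² / [n(n²−1)] = 1 − 6×14 / (5×24)
  = 1 − 84/120 = 1 − 0.7000 ≈ 0.300

0.300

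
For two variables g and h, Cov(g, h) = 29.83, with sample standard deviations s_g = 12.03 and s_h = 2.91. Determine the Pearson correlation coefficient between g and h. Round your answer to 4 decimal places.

r = Cov(g,h) / (s_g · s_h) = 29.83 / (12.03 × 2.91)
  = 29.83 / 35.0073 ≈ 0.8521

0.8521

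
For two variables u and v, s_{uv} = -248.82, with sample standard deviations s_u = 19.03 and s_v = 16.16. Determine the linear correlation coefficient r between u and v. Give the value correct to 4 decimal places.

r = Cov(u,v) / (s_u · s_v) = -248.82 / (19.03 × 16.16)
  = -248.82 / 307.5248 ≈ -0.8091

-0.8091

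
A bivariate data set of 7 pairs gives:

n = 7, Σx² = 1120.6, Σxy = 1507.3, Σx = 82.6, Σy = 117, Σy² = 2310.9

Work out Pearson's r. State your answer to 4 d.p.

r = (nΣxy − ΣxΣy) / √[(nΣx² − (Σx)²)(nΣy² − (Σy)²)]
Numerator: 7×1507.3 − 82.6×117 = 886.9
Denominator: √[(7844.2 − 6822.76)(16176.3 − 13689)] = √[1021.44 × 2487.3] = 1593.9347
r = 886.9 / 1593.9347 ≈ 0.5564

0.5564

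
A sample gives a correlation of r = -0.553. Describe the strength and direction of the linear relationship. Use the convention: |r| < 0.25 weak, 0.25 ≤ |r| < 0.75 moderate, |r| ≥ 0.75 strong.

moderate negative

r = -0.553 < 0 so the relationship is negative.
|r| = 0.553, which falls in the moderate range.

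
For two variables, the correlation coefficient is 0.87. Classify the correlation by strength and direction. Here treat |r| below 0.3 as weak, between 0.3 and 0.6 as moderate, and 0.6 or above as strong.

strong positive

r = 0.87 > 0 so the relationship is positive.
|r| = 0.87, which falls in the strong range.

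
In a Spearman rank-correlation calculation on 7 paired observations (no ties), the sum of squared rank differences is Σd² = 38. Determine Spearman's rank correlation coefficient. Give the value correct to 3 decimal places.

ρ = 1 − 6Σd² / [n(n²−1)] = 1 − 6×38 / (7×48)
  = 1 − 228/336 = 1 − 0.6786 ≈ 0.321

0.321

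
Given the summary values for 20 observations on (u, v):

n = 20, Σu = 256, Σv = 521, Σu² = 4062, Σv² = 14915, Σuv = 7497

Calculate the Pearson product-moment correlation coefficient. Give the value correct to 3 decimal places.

r = (nΣuv − ΣuΣv) / √[(nΣu² − (Σu)²)(nΣv² − (Σv)²)]
Numerator: 20×7497 − 256×521 = 16564
Denominator: √[(81240 − 65536)(298300 − 271441)] = √[15704 × 26859] = 20537.6176
r = 16564 / 20537.6176 ≈ 0.807

0.807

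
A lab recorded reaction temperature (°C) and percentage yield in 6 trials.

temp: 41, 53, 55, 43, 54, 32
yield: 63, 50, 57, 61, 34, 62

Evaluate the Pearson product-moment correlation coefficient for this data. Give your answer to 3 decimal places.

n = 6, Σx = 278, Σy = 327, Σx² = 13304, Σy² = 18439, Σxy = 14811
nΣxy − ΣxΣy = 88866 − 90906 = -2040
nΣx² − (Σx)² = 79824 − 77284 = 2540; nΣy² − (Σy)² = 110634 − 106929 = 3705
r = -2040 / √(2540 × 3705) = -2040 / 3067.6864 ≈ -0.665

-0.665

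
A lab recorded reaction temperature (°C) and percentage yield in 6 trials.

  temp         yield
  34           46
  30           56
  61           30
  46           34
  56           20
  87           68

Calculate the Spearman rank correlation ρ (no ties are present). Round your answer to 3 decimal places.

-0.086

Rank temp: 2, 1, 5, 3, 4, 6
Rank yield: 4, 5, 2, 3, 1, 6
d = rank(temp) − rank(yield): -2, -4, 3, 0, 3, 0; Σd² = 38
ρ = 1 − 6Σd² / [n(n²−1)] = 1 − 6×38 / (6×35) = 1 − 228/210 ≈ -0.086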